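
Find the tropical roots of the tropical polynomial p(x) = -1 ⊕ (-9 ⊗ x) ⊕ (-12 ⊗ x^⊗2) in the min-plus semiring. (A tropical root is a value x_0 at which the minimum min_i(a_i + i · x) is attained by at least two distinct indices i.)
Roots: {3, 8}

Each tropical root is a break point of the lower envelope of the lines y = a_i + i · x (there are 3 lines, with slopes 0, 1, ..., 2). Only the lines that attain the minimum somewhere contribute to roots; other lines are dominated. Here the surviving (envelope) indices are i = 2, i = 1, i = 0.
Intersections between consecutive envelope lines give the roots: for adjacent envelope indices i < j the intersection is x = (a_i − a_j) / (j − i). Reading off the sorted break points: {3, 8}.
Verification: at each break x_0, at least two indices attain the minimum of min_i(a_i + i · x_0).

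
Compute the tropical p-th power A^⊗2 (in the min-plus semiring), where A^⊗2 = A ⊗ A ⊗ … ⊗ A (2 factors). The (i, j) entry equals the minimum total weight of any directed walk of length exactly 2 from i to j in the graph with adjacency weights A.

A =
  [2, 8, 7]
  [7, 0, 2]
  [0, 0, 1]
A^⊗2 =
  [4, 7, 8]
  [2, 0, 2]
  [1, 0, 2]

Each entry (A^⊗2)_ij equals the minimum over all length-2 walks i = v_0 → v_1 → … → v_2 = j of Σ_t A[v_t][v_{t+1}]. For example, for (i, j) = (0, 2) we minimise over 3 possible intermediate vertex sequences; the minimum is 8, attained along the walk 0 → 2 → 2.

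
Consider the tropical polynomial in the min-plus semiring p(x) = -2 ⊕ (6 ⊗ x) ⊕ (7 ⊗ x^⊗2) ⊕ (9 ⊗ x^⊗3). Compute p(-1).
p(-1) = -2

A tropical monomial a ⊗ x^⊗i evaluates to a + i · x. Evaluating each term at x = -1:
  Term 0 contributes -2 + 0 · -1 = -2
  Term 1 contributes 6 + 1 · -1 = 5
  Term 2 contributes 7 + 2 · -1 = 5
  Term 3 contributes 9 + 3 · -1 = 6
p(-1) = ⊕ of these = min[-2, 5, 5, 6] = -2.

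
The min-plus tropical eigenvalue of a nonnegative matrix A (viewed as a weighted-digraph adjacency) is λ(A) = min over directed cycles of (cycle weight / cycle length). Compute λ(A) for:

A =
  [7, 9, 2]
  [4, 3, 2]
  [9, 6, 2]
λ(A) = 2

Enumerate directed cycles and compute their means (weight / length). Sample:
  cycle 0 → 0: weight = 7, length = 1, mean = 7/1 ≈ 7.000
  cycle 1 → 1: weight = 3, length = 1, mean = 3/1 ≈ 3.000
  cycle 2 → 2: weight = 2, length = 1, mean = 2/1 ≈ 2.000
  cycle 0 → 1 → 0: weight = 13, length = 2, mean = 13/2 ≈ 6.500
  cycle 0 → 2 → 0: weight = 11, length = 2, mean = 11/2 ≈ 5.500
  cycle 1 → 0 → 1: weight = 13, length = 2, mean = 13/2 ≈ 6.500
Minimum mean = 2.000, attained e.g. along the cycle 2 → 2 with weight 2 and length 1. So λ(A) = 2/1 = 2.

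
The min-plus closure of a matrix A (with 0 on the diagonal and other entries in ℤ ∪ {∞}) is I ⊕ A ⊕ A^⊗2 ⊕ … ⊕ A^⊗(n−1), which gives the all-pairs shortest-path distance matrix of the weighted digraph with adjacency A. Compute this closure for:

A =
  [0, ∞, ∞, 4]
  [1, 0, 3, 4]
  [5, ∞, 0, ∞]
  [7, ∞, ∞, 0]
Closure =
  [0, ∞, ∞, 4]
  [1, 0, 3, 4]
  [5, ∞, 0, 9]
  [7, ∞, ∞, 0]

This is the Floyd-Warshall all-pairs shortest-path computation. For each intermediate vertex k = 0, 1, …, 3, update dist[i][j] ← min(dist[i][j], dist[i][k] + dist[k][j]). The final matrix gives, for each (i, j), the minimum total weight of any directed path from i to j (possibly empty when i = j).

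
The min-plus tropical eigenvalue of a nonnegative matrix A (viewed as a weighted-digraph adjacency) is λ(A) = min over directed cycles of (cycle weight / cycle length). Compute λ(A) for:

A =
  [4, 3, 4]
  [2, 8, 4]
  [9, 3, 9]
λ(A) = 5/2

Enumerate directed cycles and compute their means (weight / length). Sample:
  cycle 0 → 0: weight = 4, length = 1, mean = 4/1 ≈ 4.000
  cycle 1 → 1: weight = 8, length = 1, mean = 8/1 ≈ 8.000
  cycle 2 → 2: weight = 9, length = 1, mean = 9/1 ≈ 9.000
  cycle 0 → 1 → 0: weight = 5, length = 2, mean = 5/2 ≈ 2.500
  cycle 0 → 2 → 0: weight = 13, length = 2, mean = 13/2 ≈ 6.500
  cycle 1 → 0 → 1: weight = 5, length = 2, mean = 5/2 ≈ 2.500
Minimum mean = 2.500, attained e.g. along the cycle 0 → 1 → 0 with weight 5 and length 2. So λ(A) = 5/2 = 5/2.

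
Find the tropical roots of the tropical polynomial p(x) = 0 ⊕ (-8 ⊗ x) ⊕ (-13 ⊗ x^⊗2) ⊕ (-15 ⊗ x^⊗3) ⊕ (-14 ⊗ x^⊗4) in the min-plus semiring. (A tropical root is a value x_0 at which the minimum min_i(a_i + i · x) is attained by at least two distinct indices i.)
Roots: {-1, 2, 5, 8}

Each tropical root is a break point of the lower envelope of the lines y = a_i + i · x (there are 5 lines, with slopes 0, 1, ..., 4). Only the lines that attain the minimum somewhere contribute to roots; other lines are dominated. Here the surviving (envelope) indices are i = 4, i = 3, i = 2, i = 1, i = 0.
Intersections between consecutive envelope lines give the roots: for adjacent envelope indices i < j the intersection is x = (a_i − a_j) / (j − i). Reading off the sorted break points: {-1, 2, 5, 8}.
Verification: at each break x_0, at least two indices attain the minimum of min_i(a_i + i · x_0).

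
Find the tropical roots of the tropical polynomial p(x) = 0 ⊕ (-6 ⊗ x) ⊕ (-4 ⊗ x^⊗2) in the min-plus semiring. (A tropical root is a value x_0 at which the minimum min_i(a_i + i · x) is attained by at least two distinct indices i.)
Roots: {-2, 6}

Each tropical root is a break point of the lower envelope of the lines y = a_i + i · x (there are 3 lines, with slopes 0, 1, ..., 2). Only the lines that attain the minimum somewhere contribute to roots; other lines are dominated. Here the surviving (envelope) indices are i = 2, i = 1, i = 0.
Intersections between consecutive envelope lines give the roots: for adjacent envelope indices i < j the intersection is x = (a_i − a_j) / (j − i). Reading off the sorted break points: {-2, 6}.
Verification: at each break x_0, at least two indices attain the minimum of min_i(a_i + i · x_0).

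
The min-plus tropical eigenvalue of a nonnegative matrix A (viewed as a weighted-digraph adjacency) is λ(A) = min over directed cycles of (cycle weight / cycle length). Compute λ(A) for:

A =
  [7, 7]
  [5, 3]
λ(A) = 3

Enumerate directed cycles and compute their means (weight / length). Sample:
  cycle 0 → 0: weight = 7, length = 1, mean = 7/1 ≈ 7.000
  cycle 1 → 1: weight = 3, length = 1, mean = 3/1 ≈ 3.000
  cycle 0 → 1 → 0: weight = 12, length = 2, mean = 12/2 ≈ 6.000
  cycle 1 → 0 → 1: weight = 12, length = 2, mean = 12/2 ≈ 6.000
Minimum mean = 3.000, attained e.g. along the cycle 1 → 1 with weight 3 and length 1. So λ(A) = 3/1 = 3.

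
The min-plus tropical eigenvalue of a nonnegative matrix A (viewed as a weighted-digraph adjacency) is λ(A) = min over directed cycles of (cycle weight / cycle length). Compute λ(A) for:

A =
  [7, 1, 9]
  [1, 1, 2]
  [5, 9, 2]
λ(A) = 1

Enumerate directed cycles and compute their means (weight / length). Sample:
  cycle 0 → 0: weight = 7, length = 1, mean = 7/1 ≈ 7.000
  cycle 1 → 1: weight = 1, length = 1, mean = 1/1 ≈ 1.000
  cycle 2 → 2: weight = 2, length = 1, mean = 2/1 ≈ 2.000
  cycle 0 → 1 → 0: weight = 2, length = 2, mean = 2/2 ≈ 1.000
  cycle 0 → 2 → 0: weight = 14, length = 2, mean = 14/2 ≈ 7.000
  cycle 1 → 0 → 1: weight = 2, length = 2, mean = 2/2 ≈ 1.000
Minimum mean = 1.000, attained e.g. along the cycle 1 → 1 with weight 1 and length 1. So λ(A) = 1/1 = 1.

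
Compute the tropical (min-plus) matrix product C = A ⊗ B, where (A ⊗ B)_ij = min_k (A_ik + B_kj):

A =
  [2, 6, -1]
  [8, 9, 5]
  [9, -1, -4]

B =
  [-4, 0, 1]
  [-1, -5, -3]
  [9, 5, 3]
A ⊗ B =
  [-2, 1, 2]
  [4, 4, 6]
  [-2, -6, -4]

Apply the min-plus product entry-by-entry:
  C[0][0] = min over k of (A[0][0] + B[0][0] = 2 + -4 = -2, A[0][1] + B[1][0] = 6 + -1 = 5, A[0][2] + B[2][0] = -1 + 9 = 8) = -2 (attained at k = 0)
  C[0][1] = min over k of (A[0][0] + B[0][1] = 2 + 0 = 2, A[0][1] + B[1][1] = 6 + -5 = 1, A[0][2] + B[2][1] = -1 + 5 = 4) = 1 (attained at k = 1)
  C[0][2] = min over k of (A[0][0] + B[0][2] = 2 + 1 = 3, A[0][1] + B[1][2] = 6 + -3 = 3, A[0][2] + B[2][2] = -1 + 3 = 2) = 2 (attained at k = 2)
  C[1][0] = min over k of (A[1][0] + B[0][0] = 8 + -4 = 4, A[1][1] + B[1][0] = 9 + -1 = 8, A[1][2] + B[2][0] = 5 + 9 = 14) = 4 (attained at k = 0)
  C[1][1] = min over k of (A[1][0] + B[0][1] = 8 + 0 = 8, A[1][1] + B[1][1] = 9 + -5 = 4, A[1][2] + B[2][1] = 5 + 5 = 10) = 4 (attained at k = 1)
  C[1][2] = min over k of (A[1][0] + B[0][2] = 8 + 1 = 9, A[1][1] + B[1][2] = 9 + -3 = 6, A[1][2] + B[2][2] = 5 + 3 = 8) = 6 (attained at k = 1)
  C[2][0] = min over k of (A[2][0] + B[0][0] = 9 + -4 = 5, A[2][1] + B[1][0] = -1 + -1 = -2, A[2][2] + B[2][0] = -4 + 9 = 5) = -2 (attained at k = 1)
  C[2][1] = min over k of (A[2][0] + B[0][1] = 9 + 0 = 9, A[2][1] + B[1][1] = -1 + -5 = -6, A[2][2] + B[2][1] = -4 + 5 = 1) = -6 (attained at k = 1)
  C[2][2] = min over k of (A[2][0] + B[0][2] = 9 + 1 = 10, A[2][1] + B[1][2] = -1 + -3 = -4, A[2][2] + B[2][2] = -4 + 3 = -1) = -4 (attained at k = 1)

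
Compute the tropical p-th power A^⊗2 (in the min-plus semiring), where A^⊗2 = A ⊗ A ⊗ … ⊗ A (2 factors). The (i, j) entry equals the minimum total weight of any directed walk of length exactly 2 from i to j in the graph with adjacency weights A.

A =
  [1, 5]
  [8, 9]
A^⊗2 =
  [2, 6]
  [9, 13]

Each entry (A^⊗2)_ij equals the minimum over all length-2 walks i = v_0 → v_1 → … → v_2 = j of Σ_t A[v_t][v_{t+1}]. For example, for (i, j) = (0, 1) we minimise over 2 possible intermediate vertex sequences; the minimum is 6, attained along the walk 0 → 0 → 1.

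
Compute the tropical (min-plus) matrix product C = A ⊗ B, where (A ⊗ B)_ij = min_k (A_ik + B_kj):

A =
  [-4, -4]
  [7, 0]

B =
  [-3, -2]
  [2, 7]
A ⊗ B =
  [-7, -6]
  [2, 5]

Apply the min-plus product entry-by-entry:
  C[0][0] = min over k of (A[0][0] + B[0][0] = -4 + -3 = -7, A[0][1] + B[1][0] = -4 + 2 = -2) = -7 (attained at k = 0)
  C[0][1] = min over k of (A[0][0] + B[0][1] = -4 + -2 = -6, A[0][1] + B[1][1] = -4 + 7 = 3) = -6 (attained at k = 0)
  C[1][0] = min over k of (A[1][0] + B[0][0] = 7 + -3 = 4, A[1][1] + B[1][0] = 0 + 2 = 2) = 2 (attained at k = 1)
  C[1][1] = min over k of (A[1][0] + B[0][1] = 7 + -2 = 5, A[1][1] + B[1][1] = 0 + 7 = 7) = 5 (attained at k = 0)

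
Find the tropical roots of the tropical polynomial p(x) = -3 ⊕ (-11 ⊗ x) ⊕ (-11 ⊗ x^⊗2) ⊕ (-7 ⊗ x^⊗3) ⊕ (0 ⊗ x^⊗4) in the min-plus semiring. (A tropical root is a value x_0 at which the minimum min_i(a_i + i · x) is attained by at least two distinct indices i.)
Roots: {-7, -4, 0, 8}

Each tropical root is a break point of the lower envelope of the lines y = a_i + i · x (there are 5 lines, with slopes 0, 1, ..., 4). Only the lines that attain the minimum somewhere contribute to roots; other lines are dominated. Here the surviving (envelope) indices are i = 4, i = 3, i = 2, i = 1, i = 0.
Intersections between consecutive envelope lines give the roots: for adjacent envelope indices i < j the intersection is x = (a_i − a_j) / (j − i). Reading off the sorted break points: {-7, -4, 0, 8}.
Verification: at each break x_0, at least two indices attain the minimum of min_i(a_i + i · x_0).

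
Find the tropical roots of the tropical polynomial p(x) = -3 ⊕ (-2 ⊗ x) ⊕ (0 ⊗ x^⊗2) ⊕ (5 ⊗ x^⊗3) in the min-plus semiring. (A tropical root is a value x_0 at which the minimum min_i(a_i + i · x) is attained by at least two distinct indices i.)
Roots: {-5, -2, -1}

Each tropical root is a break point of the lower envelope of the lines y = a_i + i · x (there are 4 lines, with slopes 0, 1, ..., 3). Only the lines that attain the minimum somewhere contribute to roots; other lines are dominated. Here the surviving (envelope) indices are i = 3, i = 2, i = 1, i = 0.
Intersections between consecutive envelope lines give the roots: for adjacent envelope indices i < j the intersection is x = (a_i − a_j) / (j − i). Reading off the sorted break points: {-5, -2, -1}.
Verification: at each break x_0, at least two indices attain the minimum of min_i(a_i + i · x_0).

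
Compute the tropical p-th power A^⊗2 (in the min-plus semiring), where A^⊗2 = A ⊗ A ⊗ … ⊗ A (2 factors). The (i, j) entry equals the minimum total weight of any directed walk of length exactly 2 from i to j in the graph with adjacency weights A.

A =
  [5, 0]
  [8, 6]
A^⊗2 =
  [8, 5]
  [13, 8]

Each entry (A^⊗2)_ij equals the minimum over all length-2 walks i = v_0 → v_1 → … → v_2 = j of Σ_t A[v_t][v_{t+1}]. For example, for (i, j) = (0, 1) we minimise over 2 possible intermediate vertex sequences; the minimum is 5, attained along the walk 0 → 0 → 1.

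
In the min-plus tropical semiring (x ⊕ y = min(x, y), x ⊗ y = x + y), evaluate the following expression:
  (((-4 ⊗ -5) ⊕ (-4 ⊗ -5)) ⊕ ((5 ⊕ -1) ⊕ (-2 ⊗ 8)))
(((-4 ⊗ -5) ⊕ (-4 ⊗ -5)) ⊕ ((5 ⊕ -1) ⊕ (-2 ⊗ 8))) = -9

Expand innermost to outermost. Recall ⊕ takes the minimum of its arguments and ⊗ takes their sum. Working out the expression (((-4 ⊗ -5) ⊕ (-4 ⊗ -5)) ⊕ ((5 ⊕ -1) ⊕ (-2 ⊗ 8))) gives -9.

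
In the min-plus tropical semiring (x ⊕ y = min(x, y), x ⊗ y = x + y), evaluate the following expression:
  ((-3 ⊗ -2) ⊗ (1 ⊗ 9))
((-3 ⊗ -2) ⊗ (1 ⊗ 9)) = 5

Expand innermost to outermost. Recall ⊕ takes the minimum of its arguments and ⊗ takes their sum. Working out the expression ((-3 ⊗ -2) ⊗ (1 ⊗ 9)) gives 5.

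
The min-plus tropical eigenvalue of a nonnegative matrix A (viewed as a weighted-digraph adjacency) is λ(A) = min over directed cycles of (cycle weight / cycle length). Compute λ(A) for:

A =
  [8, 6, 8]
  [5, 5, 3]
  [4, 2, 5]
λ(A) = 5/2

Enumerate directed cycles and compute their means (weight / length). Sample:
  cycle 0 → 0: weight = 8, length = 1, mean = 8/1 ≈ 8.000
  cycle 1 → 1: weight = 5, length = 1, mean = 5/1 ≈ 5.000
  cycle 2 → 2: weight = 5, length = 1, mean = 5/1 ≈ 5.000
  cycle 0 → 1 → 0: weight = 11, length = 2, mean = 11/2 ≈ 5.500
  cycle 0 → 2 → 0: weight = 12, length = 2, mean = 12/2 ≈ 6.000
  cycle 1 → 0 → 1: weight = 11, length = 2, mean = 11/2 ≈ 5.500
Minimum mean = 2.500, attained e.g. along the cycle 1 → 2 → 1 with weight 5 and length 2. So λ(A) = 5/2 = 5/2.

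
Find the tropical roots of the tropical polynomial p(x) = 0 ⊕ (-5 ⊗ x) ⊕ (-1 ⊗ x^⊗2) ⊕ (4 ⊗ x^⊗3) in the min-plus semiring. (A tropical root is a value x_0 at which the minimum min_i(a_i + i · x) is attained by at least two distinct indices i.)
Roots: {-5, -4, 5}

Each tropical root is a break point of the lower envelope of the lines y = a_i + i · x (there are 4 lines, with slopes 0, 1, ..., 3). Only the lines that attain the minimum somewhere contribute to roots; other lines are dominated. Here the surviving (envelope) indices are i = 3, i = 2, i = 1, i = 0.
Intersections between consecutive envelope lines give the roots: for adjacent envelope indices i < j the intersection is x = (a_i − a_j) / (j − i). Reading off the sorted break points: {-5, -4, 5}.
Verification: at each break x_0, at least two indices attain the minimum of min_i(a_i + i · x_0).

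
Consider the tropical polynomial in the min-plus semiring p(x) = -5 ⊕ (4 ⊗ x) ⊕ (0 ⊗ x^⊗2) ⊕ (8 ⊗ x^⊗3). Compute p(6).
p(6) = -5

A tropical monomial a ⊗ x^⊗i evaluates to a + i · x. Evaluating each term at x = 6:
  Term 0 contributes -5 + 0 · 6 = -5
  Term 1 contributes 4 + 1 · 6 = 10
  Term 2 contributes 0 + 2 · 6 = 12
  Term 3 contributes 8 + 3 · 6 = 26
p(6) = ⊕ of these = min[-5, 10, 12, 26] = -5.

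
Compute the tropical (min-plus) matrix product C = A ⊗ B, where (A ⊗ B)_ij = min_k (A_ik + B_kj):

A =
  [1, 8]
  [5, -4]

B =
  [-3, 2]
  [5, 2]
A ⊗ B =
  [-2, 3]
  [1, -2]

Apply the min-plus product entry-by-entry:
  C[0][0] = min over k of (A[0][0] + B[0][0] = 1 + -3 = -2, A[0][1] + B[1][0] = 8 + 5 = 13) = -2 (attained at k = 0)
  C[0][1] = min over k of (A[0][0] + B[0][1] = 1 + 2 = 3, A[0][1] + B[1][1] = 8 + 2 = 10) = 3 (attained at k = 0)
  C[1][0] = min over k of (A[1][0] + B[0][0] = 5 + -3 = 2, A[1][1] + B[1][0] = -4 + 5 = 1) = 1 (attained at k = 1)
  C[1][1] = min over k of (A[1][0] + B[0][1] = 5 + 2 = 7, A[1][1] + B[1][1] = -4 + 2 = -2) = -2 (attained at k = 1)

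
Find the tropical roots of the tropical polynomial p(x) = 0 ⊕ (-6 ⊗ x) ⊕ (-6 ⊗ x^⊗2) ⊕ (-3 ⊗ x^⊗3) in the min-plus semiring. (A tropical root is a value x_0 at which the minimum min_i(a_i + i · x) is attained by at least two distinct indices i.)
Roots: {-3, 0, 6}

Each tropical root is a break point of the lower envelope of the lines y = a_i + i · x (there are 4 lines, with slopes 0, 1, ..., 3). Only the lines that attain the minimum somewhere contribute to roots; other lines are dominated. Here the surviving (envelope) indices are i = 3, i = 2, i = 1, i = 0.
Intersections between consecutive envelope lines give the roots: for adjacent envelope indices i < j the intersection is x = (a_i − a_j) / (j − i). Reading off the sorted break points: {-3, 0, 6}.
Verification: at each break x_0, at least two indices attain the minimum of min_i(a_i + i · x_0).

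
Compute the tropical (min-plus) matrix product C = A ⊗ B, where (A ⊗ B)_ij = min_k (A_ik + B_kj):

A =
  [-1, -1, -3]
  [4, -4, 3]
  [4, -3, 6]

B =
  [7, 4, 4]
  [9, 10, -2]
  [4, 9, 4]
A ⊗ B =
  [1, 3, -3]
  [5, 6, -6]
  [6, 7, -5]

Apply the min-plus product entry-by-entry:
  C[0][0] = min over k of (A[0][0] + B[0][0] = -1 + 7 = 6, A[0][1] + B[1][0] = -1 + 9 = 8, A[0][2] + B[2][0] = -3 + 4 = 1) = 1 (attained at k = 2)
  C[0][1] = min over k of (A[0][0] + B[0][1] = -1 + 4 = 3, A[0][1] + B[1][1] = -1 + 10 = 9, A[0][2] + B[2][1] = -3 + 9 = 6) = 3 (attained at k = 0)
  C[0][2] = min over k of (A[0][0] + B[0][2] = -1 + 4 = 3, A[0][1] + B[1][2] = -1 + -2 = -3, A[0][2] + B[2][2] = -3 + 4 = 1) = -3 (attained at k = 1)
  C[1][0] = min over k of (A[1][0] + B[0][0] = 4 + 7 = 11, A[1][1] + B[1][0] = -4 + 9 = 5, A[1][2] + B[2][0] = 3 + 4 = 7) = 5 (attained at k = 1)
  C[1][1] = min over k of (A[1][0] + B[0][1] = 4 + 4 = 8, A[1][1] + B[1][1] = -4 + 10 = 6, A[1][2] + B[2][1] = 3 + 9 = 12) = 6 (attained at k = 1)
  C[1][2] = min over k of (A[1][0] + B[0][2] = 4 + 4 = 8, A[1][1] + B[1][2] = -4 + -2 = -6, A[1][2] + B[2][2] = 3 + 4 = 7) = -6 (attained at k = 1)
  C[2][0] = min over k of (A[2][0] + B[0][0] = 4 + 7 = 11, A[2][1] + B[1][0] = -3 + 9 = 6, A[2][2] + B[2][0] = 6 + 4 = 10) = 6 (attained at k = 1)
  C[2][1] = min over k of (A[2][0] + B[0][1] = 4 + 4 = 8, A[2][1] + B[1][1] = -3 + 10 = 7, A[2][2] + B[2][1] = 6 + 9 = 15) = 7 (attained at k = 1)
  C[2][2] = min over k of (A[2][0] + B[0][2] = 4 + 4 = 8, A[2][1] + B[1][2] = -3 + -2 = -5, A[2][2] + B[2][2] = 6 + 4 = 10) = -5 (attained at k = 1)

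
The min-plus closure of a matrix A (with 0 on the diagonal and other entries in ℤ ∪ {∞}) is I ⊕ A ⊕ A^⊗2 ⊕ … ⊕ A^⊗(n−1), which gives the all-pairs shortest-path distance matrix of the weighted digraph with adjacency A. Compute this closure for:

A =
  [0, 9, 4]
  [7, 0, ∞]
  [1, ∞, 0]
Closure =
  [0, 9, 4]
  [7, 0, 11]
  [1, 10, 0]

This is the Floyd-Warshall all-pairs shortest-path computation. For each intermediate vertex k = 0, 1, …, 2, update dist[i][j] ← min(dist[i][j], dist[i][k] + dist[k][j]). The final matrix gives, for each (i, j), the minimum total weight of any directed path from i to j (possibly empty when i = j).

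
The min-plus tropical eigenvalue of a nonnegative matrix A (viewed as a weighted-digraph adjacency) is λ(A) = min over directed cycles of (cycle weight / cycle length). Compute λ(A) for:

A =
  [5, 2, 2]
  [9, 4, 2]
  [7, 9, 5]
λ(A) = 11/3

Enumerate directed cycles and compute their means (weight / length). Sample:
  cycle 0 → 0: weight = 5, length = 1, mean = 5/1 ≈ 5.000
  cycle 1 → 1: weight = 4, length = 1, mean = 4/1 ≈ 4.000
  cycle 2 → 2: weight = 5, length = 1, mean = 5/1 ≈ 5.000
  cycle 0 → 1 → 0: weight = 11, length = 2, mean = 11/2 ≈ 5.500
  cycle 0 → 2 → 0: weight = 9, length = 2, mean = 9/2 ≈ 4.500
  cycle 1 → 0 → 1: weight = 11, length = 2, mean = 11/2 ≈ 5.500
Minimum mean = 3.667, attained e.g. along the cycle 0 → 1 → 2 → 0 with weight 11 and length 3. So λ(A) = 11/3 = 11/3.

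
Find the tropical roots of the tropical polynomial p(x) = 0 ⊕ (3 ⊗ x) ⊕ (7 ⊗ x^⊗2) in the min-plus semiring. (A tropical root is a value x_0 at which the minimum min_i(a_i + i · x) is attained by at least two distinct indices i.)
Roots: {-4, -3}

Each tropical root is a break point of the lower envelope of the lines y = a_i + i · x (there are 3 lines, with slopes 0, 1, ..., 2). Only the lines that attain the minimum somewhere contribute to roots; other lines are dominated. Here the surviving (envelope) indices are i = 2, i = 1, i = 0.
Intersections between consecutive envelope lines give the roots: for adjacent envelope indices i < j the intersection is x = (a_i − a_j) / (j − i). Reading off the sorted break points: {-4, -3}.
Verification: at each break x_0, at least two indices attain the minimum of min_i(a_i + i · x_0).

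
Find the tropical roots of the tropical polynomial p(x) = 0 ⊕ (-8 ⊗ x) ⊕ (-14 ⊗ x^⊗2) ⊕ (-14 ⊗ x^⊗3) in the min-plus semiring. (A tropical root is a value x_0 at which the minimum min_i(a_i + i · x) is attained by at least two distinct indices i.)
Roots: {0, 6, 8}

Each tropical root is a break point of the lower envelope of the lines y = a_i + i · x (there are 4 lines, with slopes 0, 1, ..., 3). Only the lines that attain the minimum somewhere contribute to roots; other lines are dominated. Here the surviving (envelope) indices are i = 3, i = 2, i = 1, i = 0.
Intersections between consecutive envelope lines give the roots: for adjacent envelope indices i < j the intersection is x = (a_i − a_j) / (j − i). Reading off the sorted break points: {0, 6, 8}.
Verification: at each break x_0, at least two indices attain the minimum of min_i(a_i + i · x_0).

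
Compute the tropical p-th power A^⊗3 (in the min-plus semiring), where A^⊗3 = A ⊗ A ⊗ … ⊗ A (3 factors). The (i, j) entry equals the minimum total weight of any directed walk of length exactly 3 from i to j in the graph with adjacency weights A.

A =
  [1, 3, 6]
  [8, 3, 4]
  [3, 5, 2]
A^⊗3 =
  [3, 5, 8]
  [8, 9, 8]
  [5, 7, 6]

Each entry (A^⊗3)_ij equals the minimum over all length-3 walks i = v_0 → v_1 → … → v_3 = j of Σ_t A[v_t][v_{t+1}]. For example, for (i, j) = (0, 2) we minimise over 9 possible intermediate vertex sequences; the minimum is 8, attained along the walk 0 → 0 → 0 → 2.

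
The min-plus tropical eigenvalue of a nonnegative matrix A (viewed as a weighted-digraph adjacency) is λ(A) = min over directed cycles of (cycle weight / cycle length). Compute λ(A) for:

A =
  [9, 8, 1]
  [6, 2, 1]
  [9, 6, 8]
λ(A) = 2

Enumerate directed cycles and compute their means (weight / length). Sample:
  cycle 0 → 0: weight = 9, length = 1, mean = 9/1 ≈ 9.000
  cycle 1 → 1: weight = 2, length = 1, mean = 2/1 ≈ 2.000
  cycle 2 → 2: weight = 8, length = 1, mean = 8/1 ≈ 8.000
  cycle 0 → 1 → 0: weight = 14, length = 2, mean = 14/2 ≈ 7.000
  cycle 0 → 2 → 0: weight = 10, length = 2, mean = 10/2 ≈ 5.000
  cycle 1 → 0 → 1: weight = 14, length = 2, mean = 14/2 ≈ 7.000
Minimum mean = 2.000, attained e.g. along the cycle 1 → 1 with weight 2 and length 1. So λ(A) = 2/1 = 2.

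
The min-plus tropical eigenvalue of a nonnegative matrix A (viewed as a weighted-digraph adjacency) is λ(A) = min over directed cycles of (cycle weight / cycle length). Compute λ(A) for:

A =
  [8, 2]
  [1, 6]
λ(A) = 3/2

Enumerate directed cycles and compute their means (weight / length). Sample:
  cycle 0 → 0: weight = 8, length = 1, mean = 8/1 ≈ 8.000
  cycle 1 → 1: weight = 6, length = 1, mean = 6/1 ≈ 6.000
  cycle 0 → 1 → 0: weight = 3, length = 2, mean = 3/2 ≈ 1.500
  cycle 1 → 0 → 1: weight = 3, length = 2, mean = 3/2 ≈ 1.500
Minimum mean = 1.500, attained e.g. along the cycle 0 → 1 → 0 with weight 3 and length 2. So λ(A) = 3/2 = 3/2.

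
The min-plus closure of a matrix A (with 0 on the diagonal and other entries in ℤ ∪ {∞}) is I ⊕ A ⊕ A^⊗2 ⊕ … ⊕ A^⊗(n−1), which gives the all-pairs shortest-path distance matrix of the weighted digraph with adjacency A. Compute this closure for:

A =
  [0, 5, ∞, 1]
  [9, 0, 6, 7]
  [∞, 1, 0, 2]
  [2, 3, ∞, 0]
Closure =
  [0, 4, 10, 1]
  [9, 0, 6, 7]
  [4, 1, 0, 2]
  [2, 3, 9, 0]

This is the Floyd-Warshall all-pairs shortest-path computation. For each intermediate vertex k = 0, 1, …, 3, update dist[i][j] ← min(dist[i][j], dist[i][k] + dist[k][j]). The final matrix gives, for each (i, j), the minimum total weight of any directed path from i to j (possibly empty when i = j).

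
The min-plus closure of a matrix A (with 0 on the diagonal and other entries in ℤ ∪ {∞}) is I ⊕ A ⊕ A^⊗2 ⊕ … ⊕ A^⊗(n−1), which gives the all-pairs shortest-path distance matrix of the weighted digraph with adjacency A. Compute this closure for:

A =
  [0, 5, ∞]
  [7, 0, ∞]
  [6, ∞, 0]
Closure =
  [0, 5, ∞]
  [7, 0, ∞]
  [6, 11, 0]

This is the Floyd-Warshall all-pairs shortest-path computation. For each intermediate vertex k = 0, 1, …, 2, update dist[i][j] ← min(dist[i][j], dist[i][k] + dist[k][j]). The final matrix gives, for each (i, j), the minimum total weight of any directed path from i to j (possibly empty when i = j).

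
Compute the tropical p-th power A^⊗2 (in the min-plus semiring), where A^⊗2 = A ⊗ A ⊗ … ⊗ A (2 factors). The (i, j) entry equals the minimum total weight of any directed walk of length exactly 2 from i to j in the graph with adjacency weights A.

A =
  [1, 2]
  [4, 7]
A^⊗2 =
  [2, 3]
  [5, 6]

Each entry (A^⊗2)_ij equals the minimum over all length-2 walks i = v_0 → v_1 → … → v_2 = j of Σ_t A[v_t][v_{t+1}]. For example, for (i, j) = (0, 1) we minimise over 2 possible intermediate vertex sequences; the minimum is 3, attained along the walk 0 → 0 → 1.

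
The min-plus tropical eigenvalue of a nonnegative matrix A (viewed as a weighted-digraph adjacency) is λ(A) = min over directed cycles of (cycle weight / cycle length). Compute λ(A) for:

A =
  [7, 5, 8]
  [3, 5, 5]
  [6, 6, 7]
λ(A) = 4

Enumerate directed cycles and compute their means (weight / length). Sample:
  cycle 0 → 0: weight = 7, length = 1, mean = 7/1 ≈ 7.000
  cycle 1 → 1: weight = 5, length = 1, mean = 5/1 ≈ 5.000
  cycle 2 → 2: weight = 7, length = 1, mean = 7/1 ≈ 7.000
  cycle 0 → 1 → 0: weight = 8, length = 2, mean = 8/2 ≈ 4.000
  cycle 0 → 2 → 0: weight = 14, length = 2, mean = 14/2 ≈ 7.000
  cycle 1 → 0 → 1: weight = 8, length = 2, mean = 8/2 ≈ 4.000
Minimum mean = 4.000, attained e.g. along the cycle 0 → 1 → 0 with weight 8 and length 2. So λ(A) = 8/2 = 4.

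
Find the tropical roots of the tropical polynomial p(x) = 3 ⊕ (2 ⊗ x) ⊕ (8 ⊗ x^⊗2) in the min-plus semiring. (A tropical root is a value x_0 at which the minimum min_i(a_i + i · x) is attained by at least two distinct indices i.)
Roots: {-6, 1}

Each tropical root is a break point of the lower envelope of the lines y = a_i + i · x (there are 3 lines, with slopes 0, 1, ..., 2). Only the lines that attain the minimum somewhere contribute to roots; other lines are dominated. Here the surviving (envelope) indices are i = 2, i = 1, i = 0.
Intersections between consecutive envelope lines give the roots: for adjacent envelope indices i < j the intersection is x = (a_i − a_j) / (j − i). Reading off the sorted break points: {-6, 1}.
Verification: at each break x_0, at least two indices attain the minimum of min_i(a_i + i · x_0).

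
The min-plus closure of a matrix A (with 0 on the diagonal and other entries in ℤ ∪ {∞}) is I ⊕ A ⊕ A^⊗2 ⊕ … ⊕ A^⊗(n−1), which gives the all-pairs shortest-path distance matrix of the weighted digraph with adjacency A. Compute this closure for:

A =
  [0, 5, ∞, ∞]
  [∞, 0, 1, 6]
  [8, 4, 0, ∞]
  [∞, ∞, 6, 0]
Closure =
  [0, 5, 6, 11]
  [9, 0, 1, 6]
  [8, 4, 0, 10]
  [14, 10, 6, 0]

This is the Floyd-Warshall all-pairs shortest-path computation. For each intermediate vertex k = 0, 1, …, 3, update dist[i][j] ← min(dist[i][j], dist[i][k] + dist[k][j]). The final matrix gives, for each (i, j), the minimum total weight of any directed path from i to j (possibly empty when i = j).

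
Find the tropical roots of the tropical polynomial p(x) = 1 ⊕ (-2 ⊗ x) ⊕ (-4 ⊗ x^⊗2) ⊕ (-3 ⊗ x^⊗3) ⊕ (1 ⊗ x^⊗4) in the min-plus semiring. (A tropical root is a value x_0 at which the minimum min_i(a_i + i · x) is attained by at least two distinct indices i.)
Roots: {-4, -1, 2, 3}

Each tropical root is a break point of the lower envelope of the lines y = a_i + i · x (there are 5 lines, with slopes 0, 1, ..., 4). Only the lines that attain the minimum somewhere contribute to roots; other lines are dominated. Here the surviving (envelope) indices are i = 4, i = 3, i = 2, i = 1, i = 0.
Intersections between consecutive envelope lines give the roots: for adjacent envelope indices i < j the intersection is x = (a_i − a_j) / (j − i). Reading off the sorted break points: {-4, -1, 2, 3}.
Verification: at each break x_0, at least two indices attain the minimum of min_i(a_i + i · x_0).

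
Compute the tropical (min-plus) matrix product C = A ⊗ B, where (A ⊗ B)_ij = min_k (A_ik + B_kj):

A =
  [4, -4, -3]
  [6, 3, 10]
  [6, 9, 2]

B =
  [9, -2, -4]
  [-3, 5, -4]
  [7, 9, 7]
A ⊗ B =
  [-7, 1, -8]
  [0, 4, -1]
  [6, 4, 2]

Apply the min-plus product entry-by-entry:
  C[0][0] = min over k of (A[0][0] + B[0][0] = 4 + 9 = 13, A[0][1] + B[1][0] = -4 + -3 = -7, A[0][2] + B[2][0] = -3 + 7 = 4) = -7 (attained at k = 1)
  C[0][1] = min over k of (A[0][0] + B[0][1] = 4 + -2 = 2, A[0][1] + B[1][1] = -4 + 5 = 1, A[0][2] + B[2][1] = -3 + 9 = 6) = 1 (attained at k = 1)
  C[0][2] = min over k of (A[0][0] + B[0][2] = 4 + -4 = 0, A[0][1] + B[1][2] = -4 + -4 = -8, A[0][2] + B[2][2] = -3 + 7 = 4) = -8 (attained at k = 1)
  C[1][0] = min over k of (A[1][0] + B[0][0] = 6 + 9 = 15, A[1][1] + B[1][0] = 3 + -3 = 0, A[1][2] + B[2][0] = 10 + 7 = 17) = 0 (attained at k = 1)
  C[1][1] = min over k of (A[1][0] + B[0][1] = 6 + -2 = 4, A[1][1] + B[1][1] = 3 + 5 = 8, A[1][2] + B[2][1] = 10 + 9 = 19) = 4 (attained at k = 0)
  C[1][2] = min over k of (A[1][0] + B[0][2] = 6 + -4 = 2, A[1][1] + B[1][2] = 3 + -4 = -1, A[1][2] + B[2][2] = 10 + 7 = 17) = -1 (attained at k = 1)
  C[2][0] = min over k of (A[2][0] + B[0][0] = 6 + 9 = 15, A[2][1] + B[1][0] = 9 + -3 = 6, A[2][2] + B[2][0] = 2 + 7 = 9) = 6 (attained at k = 1)
  C[2][1] = min over k of (A[2][0] + B[0][1] = 6 + -2 = 4, A[2][1] + B[1][1] = 9 + 5 = 14, A[2][2] + B[2][1] = 2 + 9 = 11) = 4 (attained at k = 0)
  C[2][2] = min over k of (A[2][0] + B[0][2] = 6 + -4 = 2, A[2][1] + B[1][2] = 9 + -4 = 5, A[2][2] + B[2][2] = 2 + 7 = 9) = 2 (attained at k = 0)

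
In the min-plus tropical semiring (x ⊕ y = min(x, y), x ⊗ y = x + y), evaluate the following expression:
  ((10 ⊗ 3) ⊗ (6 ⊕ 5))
((10 ⊗ 3) ⊗ (6 ⊕ 5)) = 18

Expand innermost to outermost. Recall ⊕ takes the minimum of its arguments and ⊗ takes their sum. Working out the expression ((10 ⊗ 3) ⊗ (6 ⊕ 5)) gives 18.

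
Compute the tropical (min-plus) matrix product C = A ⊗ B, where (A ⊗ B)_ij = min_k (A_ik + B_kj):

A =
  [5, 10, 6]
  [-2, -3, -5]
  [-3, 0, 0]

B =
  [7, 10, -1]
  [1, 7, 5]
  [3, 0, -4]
A ⊗ B =
  [9, 6, 2]
  [-2, -5, -9]
  [1, 0, -4]

Apply the min-plus product entry-by-entry:
  C[0][0] = min over k of (A[0][0] + B[0][0] = 5 + 7 = 12, A[0][1] + B[1][0] = 10 + 1 = 11, A[0][2] + B[2][0] = 6 + 3 = 9) = 9 (attained at k = 2)
  C[0][1] = min over k of (A[0][0] + B[0][1] = 5 + 10 = 15, A[0][1] + B[1][1] = 10 + 7 = 17, A[0][2] + B[2][1] = 6 + 0 = 6) = 6 (attained at k = 2)
  C[0][2] = min over k of (A[0][0] + B[0][2] = 5 + -1 = 4, A[0][1] + B[1][2] = 10 + 5 = 15, A[0][2] + B[2][2] = 6 + -4 = 2) = 2 (attained at k = 2)
  C[1][0] = min over k of (A[1][0] + B[0][0] = -2 + 7 = 5, A[1][1] + B[1][0] = -3 + 1 = -2, A[1][2] + B[2][0] = -5 + 3 = -2) = -2 (attained at k = 1)
  C[1][1] = min over k of (A[1][0] + B[0][1] = -2 + 10 = 8, A[1][1] + B[1][1] = -3 + 7 = 4, A[1][2] + B[2][1] = -5 + 0 = -5) = -5 (attained at k = 2)
  C[1][2] = min over k of (A[1][0] + B[0][2] = -2 + -1 = -3, A[1][1] + B[1][2] = -3 + 5 = 2, A[1][2] + B[2][2] = -5 + -4 = -9) = -9 (attained at k = 2)
  C[2][0] = min over k of (A[2][0] + B[0][0] = -3 + 7 = 4, A[2][1] + B[1][0] = 0 + 1 = 1, A[2][2] + B[2][0] = 0 + 3 = 3) = 1 (attained at k = 1)
  C[2][1] = min over k of (A[2][0] + B[0][1] = -3 + 10 = 7, A[2][1] + B[1][1] = 0 + 7 = 7, A[2][2] + B[2][1] = 0 + 0 = 0) = 0 (attained at k = 2)
  C[2][2] = min over k of (A[2][0] + B[0][2] = -3 + -1 = -4, A[2][1] + B[1][2] = 0 + 5 = 5, A[2][2] + B[2][2] = 0 + -4 = -4) = -4 (attained at k = 0)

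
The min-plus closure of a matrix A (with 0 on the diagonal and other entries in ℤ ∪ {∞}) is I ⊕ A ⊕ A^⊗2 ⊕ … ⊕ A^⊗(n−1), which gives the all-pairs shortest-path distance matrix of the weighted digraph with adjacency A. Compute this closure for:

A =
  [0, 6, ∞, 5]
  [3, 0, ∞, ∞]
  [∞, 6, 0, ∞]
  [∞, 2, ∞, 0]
Closure =
  [0, 6, ∞, 5]
  [3, 0, ∞, 8]
  [9, 6, 0, 14]
  [5, 2, ∞, 0]

This is the Floyd-Warshall all-pairs shortest-path computation. For each intermediate vertex k = 0, 1, …, 3, update dist[i][j] ← min(dist[i][j], dist[i][k] + dist[k][j]). The final matrix gives, for each (i, j), the minimum total weight of any directed path from i to j (possibly empty when i = j).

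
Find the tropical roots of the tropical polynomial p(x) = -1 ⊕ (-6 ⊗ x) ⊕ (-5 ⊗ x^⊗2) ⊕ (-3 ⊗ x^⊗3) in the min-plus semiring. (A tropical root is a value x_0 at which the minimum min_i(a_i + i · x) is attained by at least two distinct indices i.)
Roots: {-2, -1, 5}

Each tropical root is a break point of the lower envelope of the lines y = a_i + i · x (there are 4 lines, with slopes 0, 1, ..., 3). Only the lines that attain the minimum somewhere contribute to roots; other lines are dominated. Here the surviving (envelope) indices are i = 3, i = 2, i = 1, i = 0.
Intersections between consecutive envelope lines give the roots: for adjacent envelope indices i < j the intersection is x = (a_i − a_j) / (j − i). Reading off the sorted break points: {-2, -1, 5}.
Verification: at each break x_0, at least two indices attain the minimum of min_i(a_i + i · x_0).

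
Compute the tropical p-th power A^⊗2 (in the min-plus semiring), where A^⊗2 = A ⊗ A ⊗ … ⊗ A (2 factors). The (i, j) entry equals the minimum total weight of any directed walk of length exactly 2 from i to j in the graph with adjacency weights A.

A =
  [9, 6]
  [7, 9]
A^⊗2 =
  [13, 15]
  [16, 13]

Each entry (A^⊗2)_ij equals the minimum over all length-2 walks i = v_0 → v_1 → … → v_2 = j of Σ_t A[v_t][v_{t+1}]. For example, for (i, j) = (0, 1) we minimise over 2 possible intermediate vertex sequences; the minimum is 15, attained along the walk 0 → 0 → 1.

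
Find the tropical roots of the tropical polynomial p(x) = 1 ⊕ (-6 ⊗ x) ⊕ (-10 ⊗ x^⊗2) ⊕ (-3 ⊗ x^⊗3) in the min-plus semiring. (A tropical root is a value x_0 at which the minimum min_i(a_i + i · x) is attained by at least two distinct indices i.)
Roots: {-7, 4, 7}

Each tropical root is a break point of the lower envelope of the lines y = a_i + i · x (there are 4 lines, with slopes 0, 1, ..., 3). Only the lines that attain the minimum somewhere contribute to roots; other lines are dominated. Here the surviving (envelope) indices are i = 3, i = 2, i = 1, i = 0.
Intersections between consecutive envelope lines give the roots: for adjacent envelope indices i < j the intersection is x = (a_i − a_j) / (j − i). Reading off the sorted break points: {-7, 4, 7}.
Verification: at each break x_0, at least two indices attain the minimum of min_i(a_i + i · x_0).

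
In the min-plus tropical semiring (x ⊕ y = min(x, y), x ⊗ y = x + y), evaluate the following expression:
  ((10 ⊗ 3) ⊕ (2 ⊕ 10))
((10 ⊗ 3) ⊕ (2 ⊕ 10)) = 2

Expand innermost to outermost. Recall ⊕ takes the minimum of its arguments and ⊗ takes their sum. Working out the expression ((10 ⊗ 3) ⊕ (2 ⊕ 10)) gives 2.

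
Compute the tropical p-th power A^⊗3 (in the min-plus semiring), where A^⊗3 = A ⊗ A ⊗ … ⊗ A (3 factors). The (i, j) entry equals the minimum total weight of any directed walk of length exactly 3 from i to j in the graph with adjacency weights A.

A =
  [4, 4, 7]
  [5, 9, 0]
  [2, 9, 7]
A^⊗3 =
  [6, 12, 8]
  [6, 6, 9]
  [10, 10, 6]

Each entry (A^⊗3)_ij equals the minimum over all length-3 walks i = v_0 → v_1 → … → v_3 = j of Σ_t A[v_t][v_{t+1}]. For example, for (i, j) = (0, 2) we minimise over 9 possible intermediate vertex sequences; the minimum is 8, attained along the walk 0 → 0 → 1 → 2.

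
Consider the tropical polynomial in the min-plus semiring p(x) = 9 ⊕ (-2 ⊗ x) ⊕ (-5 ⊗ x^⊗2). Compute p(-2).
p(-2) = -9

A tropical monomial a ⊗ x^⊗i evaluates to a + i · x. Evaluating each term at x = -2:
  Term 0 contributes 9 + 0 · -2 = 9
  Term 1 contributes -2 + 1 · -2 = -4
  Term 2 contributes -5 + 2 · -2 = -9
p(-2) = ⊕ of these = min[9, -4, -9] = -9.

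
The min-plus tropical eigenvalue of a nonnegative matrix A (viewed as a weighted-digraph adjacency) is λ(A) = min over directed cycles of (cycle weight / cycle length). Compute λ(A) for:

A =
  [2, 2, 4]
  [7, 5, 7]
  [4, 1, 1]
λ(A) = 1

Enumerate directed cycles and compute their means (weight / length). Sample:
  cycle 0 → 0: weight = 2, length = 1, mean = 2/1 ≈ 2.000
  cycle 1 → 1: weight = 5, length = 1, mean = 5/1 ≈ 5.000
  cycle 2 → 2: weight = 1, length = 1, mean = 1/1 ≈ 1.000
  cycle 0 → 1 → 0: weight = 9, length = 2, mean = 9/2 ≈ 4.500
  cycle 0 → 2 → 0: weight = 8, length = 2, mean = 8/2 ≈ 4.000
  cycle 1 → 0 → 1: weight = 9, length = 2, mean = 9/2 ≈ 4.500
Minimum mean = 1.000, attained e.g. along the cycle 2 → 2 with weight 1 and length 1. So λ(A) = 1/1 = 1.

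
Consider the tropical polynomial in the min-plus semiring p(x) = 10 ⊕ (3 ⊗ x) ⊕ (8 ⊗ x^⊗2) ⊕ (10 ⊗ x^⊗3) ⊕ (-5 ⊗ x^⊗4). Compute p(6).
p(6) = 9

A tropical monomial a ⊗ x^⊗i evaluates to a + i · x. Evaluating each term at x = 6:
  Term 0 contributes 10 + 0 · 6 = 10
  Term 1 contributes 3 + 1 · 6 = 9
  Term 2 contributes 8 + 2 · 6 = 20
  Term 3 contributes 10 + 3 · 6 = 28
  Term 4 contributes -5 + 4 · 6 = 19
p(6) = ⊕ of these = min[10, 9, 20, 28, 19] = 9.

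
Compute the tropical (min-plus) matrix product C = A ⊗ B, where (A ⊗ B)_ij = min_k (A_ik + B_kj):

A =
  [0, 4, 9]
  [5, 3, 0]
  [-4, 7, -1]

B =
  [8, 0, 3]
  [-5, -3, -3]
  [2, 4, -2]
A ⊗ B =
  [-1, 0, 1]
  [-2, 0, -2]
  [1, -4, -3]

Apply the min-plus product entry-by-entry:
  C[0][0] = min over k of (A[0][0] + B[0][0] = 0 + 8 = 8, A[0][1] + B[1][0] = 4 + -5 = -1, A[0][2] + B[2][0] = 9 + 2 = 11) = -1 (attained at k = 1)
  C[0][1] = min over k of (A[0][0] + B[0][1] = 0 + 0 = 0, A[0][1] + B[1][1] = 4 + -3 = 1, A[0][2] + B[2][1] = 9 + 4 = 13) = 0 (attained at k = 0)
  C[0][2] = min over k of (A[0][0] + B[0][2] = 0 + 3 = 3, A[0][1] + B[1][2] = 4 + -3 = 1, A[0][2] + B[2][2] = 9 + -2 = 7) = 1 (attained at k = 1)
  C[1][0] = min over k of (A[1][0] + B[0][0] = 5 + 8 = 13, A[1][1] + B[1][0] = 3 + -5 = -2, A[1][2] + B[2][0] = 0 + 2 = 2) = -2 (attained at k = 1)
  C[1][1] = min over k of (A[1][0] + B[0][1] = 5 + 0 = 5, A[1][1] + B[1][1] = 3 + -3 = 0, A[1][2] + B[2][1] = 0 + 4 = 4) = 0 (attained at k = 1)
  C[1][2] = min over k of (A[1][0] + B[0][2] = 5 + 3 = 8, A[1][1] + B[1][2] = 3 + -3 = 0, A[1][2] + B[2][2] = 0 + -2 = -2) = -2 (attained at k = 2)
  C[2][0] = min over k of (A[2][0] + B[0][0] = -4 + 8 = 4, A[2][1] + B[1][0] = 7 + -5 = 2, A[2][2] + B[2][0] = -1 + 2 = 1) = 1 (attained at k = 2)
  C[2][1] = min over k of (A[2][0] + B[0][1] = -4 + 0 = -4, A[2][1] + B[1][1] = 7 + -3 = 4, A[2][2] + B[2][1] = -1 + 4 = 3) = -4 (attained at k = 0)
  C[2][2] = min over k of (A[2][0] + B[0][2] = -4 + 3 = -1, A[2][1] + B[1][2] = 7 + -3 = 4, A[2][2] + B[2][2] = -1 + -2 = -3) = -3 (attained at k = 2)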